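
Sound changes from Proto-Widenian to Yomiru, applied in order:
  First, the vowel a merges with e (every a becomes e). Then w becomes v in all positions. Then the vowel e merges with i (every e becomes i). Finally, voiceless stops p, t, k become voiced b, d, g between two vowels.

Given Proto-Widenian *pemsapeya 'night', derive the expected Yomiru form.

Yomiru: start from *pemsapeya.
  rule 1 (vowel merger): pemsapeya → pemsepeye
  rule 2: no change — pemsepeye
  rule 3 (vowel merger): pemsepeye → pimsipiyi
  rule 4 (intervocalic voicing): pimsipiyi → pimsibiyi
  ⇒ Yomiru pimsibiyi

pimsibiyi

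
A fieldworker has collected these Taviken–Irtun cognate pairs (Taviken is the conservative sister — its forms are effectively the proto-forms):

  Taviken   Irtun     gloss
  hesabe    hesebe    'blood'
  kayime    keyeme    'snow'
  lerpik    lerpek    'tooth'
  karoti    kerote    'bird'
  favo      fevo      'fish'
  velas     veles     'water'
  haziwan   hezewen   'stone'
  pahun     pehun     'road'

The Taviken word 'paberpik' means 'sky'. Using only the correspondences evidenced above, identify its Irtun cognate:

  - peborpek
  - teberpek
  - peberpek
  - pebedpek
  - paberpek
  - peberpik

peberpek

hesabe ~ hesebe — Taviken a corresponds to Irtun e after a consonant, before a labial obstruent.
lerpik ~ lerpek, haziwan ~ hezewen — Taviken i corresponds to Irtun e after a consonant, before a consonant other than r, m, n, p, b, f, v.
Applying these to Taviken 'paberpik':
  paberpik → peberpik   (a→e after a consonant, before a labial obstruent)
  peberpik → peberpek   (i→e after a consonant, before a consonant other than r, m, n, p, b, f, v)
So the Irtun cognate is 'peberpek'.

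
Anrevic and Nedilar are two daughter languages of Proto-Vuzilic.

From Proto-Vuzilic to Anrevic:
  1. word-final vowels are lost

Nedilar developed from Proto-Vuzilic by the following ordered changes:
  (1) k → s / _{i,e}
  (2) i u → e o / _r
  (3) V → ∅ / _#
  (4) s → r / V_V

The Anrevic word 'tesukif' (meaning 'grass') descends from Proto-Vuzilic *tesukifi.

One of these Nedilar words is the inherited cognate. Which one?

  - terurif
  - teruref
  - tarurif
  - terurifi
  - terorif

terurif

Nedilar: *tesukifi
  tesukifi → tesusifi   [palatalisation]
  tesusifi (rule 2 does not apply)
  tesusifi → tesusif   [apocope]
  tesusif → terurif   [rhotacism]
  giving Nedilar terurif.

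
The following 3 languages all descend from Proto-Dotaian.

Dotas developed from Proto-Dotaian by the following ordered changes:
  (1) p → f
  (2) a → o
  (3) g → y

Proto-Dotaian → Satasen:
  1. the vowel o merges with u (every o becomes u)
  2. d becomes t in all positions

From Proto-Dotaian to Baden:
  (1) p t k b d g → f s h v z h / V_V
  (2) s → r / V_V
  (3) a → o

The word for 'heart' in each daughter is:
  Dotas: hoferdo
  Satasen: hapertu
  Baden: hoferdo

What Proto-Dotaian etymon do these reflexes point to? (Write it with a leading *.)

Position 6: Dotas has d, Satasen has t, Baden has d. Dotas preserves d here (none of its changes turn any other segment into d), so the proto-segment is *d.
Position 3: Dotas has f, Satasen has p, Baden has f. Satasen preserves p here (none of its changes turn any other segment into p), so the proto-segment is *p.
This points to *haperdo. Verify forward in each daughter:
Dotas: *haperdo > haferdo > hoferdo  (by unconditioned shift, vowel merger)
Satasen: *haperdo > haperdu > hapertu  (by vowel merger, unconditioned shift)
Baden: *haperdo
  haperdo → haferdo   [intervocalic lenition]
  haferdo (rule 2 does not apply)
  haferdo → hoferdo   [vowel merger]
  giving Baden hoferdo.
No other proto-form is consistent with every reflex, so the reconstruction is *haperdo.

*haperdo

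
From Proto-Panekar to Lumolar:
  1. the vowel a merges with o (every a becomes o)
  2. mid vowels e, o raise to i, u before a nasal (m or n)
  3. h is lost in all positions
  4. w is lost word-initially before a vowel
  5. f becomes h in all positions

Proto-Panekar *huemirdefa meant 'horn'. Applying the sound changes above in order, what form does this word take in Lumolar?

uimirdeho

Lumolar: *huemirdefa
  huemirdefa → huemirdefo   [vowel merger]
  huemirdefo → huimirdefo   [pre-nasal raising]
  huimirdefo → uimirdefo   [h-loss]
  uimirdefo (rule 4 does not apply)
  uimirdefo → uimirdeho   [unconditioned shift]
  giving Lumolar uimirdeho.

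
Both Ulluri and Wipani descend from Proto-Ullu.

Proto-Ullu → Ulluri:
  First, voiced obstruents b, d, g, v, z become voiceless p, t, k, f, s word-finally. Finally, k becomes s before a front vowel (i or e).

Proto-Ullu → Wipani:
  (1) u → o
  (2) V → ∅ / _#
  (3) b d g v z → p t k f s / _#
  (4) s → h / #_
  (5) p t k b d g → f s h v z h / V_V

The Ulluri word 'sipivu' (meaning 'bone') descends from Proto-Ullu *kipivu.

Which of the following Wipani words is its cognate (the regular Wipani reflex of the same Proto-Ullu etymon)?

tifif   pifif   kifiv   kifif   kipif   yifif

Wipani: start from *kipivu.
  rule 1 (vowel merger): kipivu → kipivo
  rule 2 (apocope): kipivo → kipiv
  rule 3 (final devoicing): kipiv → kipif
  rule 4: no change — kipif
  rule 5 (intervocalic lenition): kipif → kifif
  ⇒ Wipani kifif

kifif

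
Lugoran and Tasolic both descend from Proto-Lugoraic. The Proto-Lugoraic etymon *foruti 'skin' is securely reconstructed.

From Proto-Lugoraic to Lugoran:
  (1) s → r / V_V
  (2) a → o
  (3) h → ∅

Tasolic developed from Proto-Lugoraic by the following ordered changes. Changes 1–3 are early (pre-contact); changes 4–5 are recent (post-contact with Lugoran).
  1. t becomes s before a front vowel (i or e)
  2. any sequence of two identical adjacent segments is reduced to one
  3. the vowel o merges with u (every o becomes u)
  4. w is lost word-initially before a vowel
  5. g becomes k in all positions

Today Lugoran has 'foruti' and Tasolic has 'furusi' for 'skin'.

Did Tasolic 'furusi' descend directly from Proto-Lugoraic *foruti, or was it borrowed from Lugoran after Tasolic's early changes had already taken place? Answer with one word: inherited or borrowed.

inherited

If inherited, *foruti would pass through all of Tasolic's changes:
Tasolic: *foruti
  foruti → forusi   [palatalisation]
  forusi (rule 2 does not apply)
  forusi → furusi   [vowel merger]
  furusi (rule 4 does not apply)
  furusi (rule 5 does not apply)
  giving Tasolic furusi.
If borrowed from Lugoran 'foruti' after the early changes, it would undergo only the recent ones:
  rule 4 (glide loss): no change (foruti)
  rule 5 (unconditioned shift): no change (foruti)
  ⇒ as a loan: foruti
Tasolic 'furusi' matches the inherited outcome exactly, so it is an inherited cognate, not a loan.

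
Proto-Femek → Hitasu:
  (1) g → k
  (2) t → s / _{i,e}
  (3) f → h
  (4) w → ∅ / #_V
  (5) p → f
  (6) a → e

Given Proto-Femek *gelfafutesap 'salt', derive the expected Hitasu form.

Hitasu: start from *gelfafutesap.
  rule 1 (unconditioned shift): gelfafutesap → kelfafutesap
  rule 2 (palatalisation): kelfafutesap → kelfafusesap
  rule 3 (unconditioned shift): kelfafusesap → kelhahusesap
  rule 4: no change — kelhahusesap
  rule 5 (unconditioned shift): kelhahusesap → kelhahusesaf
  rule 6 (vowel merger): kelhahusesaf → kelhehusesef
  ⇒ Hitasu kelhehusesef

kelhehusesef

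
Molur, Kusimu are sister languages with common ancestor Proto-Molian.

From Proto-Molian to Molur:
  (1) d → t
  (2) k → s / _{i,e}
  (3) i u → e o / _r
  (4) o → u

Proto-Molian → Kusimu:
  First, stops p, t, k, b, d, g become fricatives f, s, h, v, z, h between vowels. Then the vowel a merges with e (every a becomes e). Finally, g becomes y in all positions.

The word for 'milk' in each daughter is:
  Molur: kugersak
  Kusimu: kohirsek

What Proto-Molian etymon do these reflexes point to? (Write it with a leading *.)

Position 3: Molur has g, Kusimu has h. Molur preserves g here (none of its changes turn any other segment into g), so the proto-segment is *g.
Position 4: Molur has e, Kusimu has i. Kusimu preserves i here (none of its changes turn any other segment into i), so the proto-segment is *i.
Continuing position by position gives *kogirsak; check it forward:
Molur: *kogirsak
  kogirsak (rule 1 does not apply)
  kogirsak (rule 2 does not apply)
  kogirsak → kogersak   [pre-rhotic lowering]
  kogersak → kugersak   [vowel merger]
  giving Molur kugersak.
Kusimu: *kogirsak
  kogirsak → kohirsak   [intervocalic lenition]
  kohirsak → kohirsek   [vowel merger]
  kohirsek (rule 3 does not apply)
  giving Kusimu kohirsek.
No other proto-form is consistent with every reflex, so the reconstruction is *kogirsak.

*kogirsak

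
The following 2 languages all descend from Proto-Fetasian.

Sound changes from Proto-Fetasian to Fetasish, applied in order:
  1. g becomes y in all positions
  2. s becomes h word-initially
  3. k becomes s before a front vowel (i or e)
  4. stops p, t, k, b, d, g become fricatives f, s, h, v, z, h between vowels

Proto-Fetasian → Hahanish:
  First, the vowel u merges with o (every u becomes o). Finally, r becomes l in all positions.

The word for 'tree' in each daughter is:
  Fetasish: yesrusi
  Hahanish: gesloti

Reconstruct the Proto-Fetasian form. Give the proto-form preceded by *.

*gesruti

Position 5: Fetasish has u, Hahanish has o. Fetasish preserves u here (none of its changes turn any other segment into u), so the proto-segment is *u.
Position 1: Fetasish has y, Hahanish has g. Hahanish preserves g here (none of its changes turn any other segment into g), so the proto-segment is *g.
Position 6: Fetasish has s, Hahanish has t. Hahanish preserves t here (none of its changes turn any other segment into t), so the proto-segment is *t.
Continuing position by position gives *gesruti; check it forward:
Fetasish: *gesruti > yesruti > yesrusi  (by unconditioned shift, intervocalic lenition)
Hahanish: start from *gesruti.
  rule 1 (vowel merger): gesruti → gesroti
  rule 2 (unconditioned shift): gesroti → gesloti
  ⇒ Hahanish gesloti
No other proto-form is consistent with every reflex, so the reconstruction is *gesruti.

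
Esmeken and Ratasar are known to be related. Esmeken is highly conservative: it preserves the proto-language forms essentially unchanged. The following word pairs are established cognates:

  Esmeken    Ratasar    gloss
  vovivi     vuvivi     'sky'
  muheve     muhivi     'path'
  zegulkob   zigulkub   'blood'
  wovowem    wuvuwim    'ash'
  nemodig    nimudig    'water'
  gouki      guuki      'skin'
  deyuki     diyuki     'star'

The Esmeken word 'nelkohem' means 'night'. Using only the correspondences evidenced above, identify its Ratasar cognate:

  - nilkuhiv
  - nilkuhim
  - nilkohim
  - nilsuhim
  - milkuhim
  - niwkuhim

zegulkob ~ zigulkub, deyuki ~ diyuki — Esmeken e corresponds to Ratasar i after a consonant, before a consonant other than r, m, n, p, b, f, v.
wovowem ~ wuvuwim, nemodig ~ nimudig — Esmeken o corresponds to Ratasar u after a consonant, before a consonant other than r, m, n, p, b, f, v.
wovowem ~ wuvuwim, nemodig ~ nimudig — Esmeken e corresponds to Ratasar i after a consonant, before a nasal.
Applying these to Esmeken 'nelkohem':
  nelkohem → nilkohem   (e→i after a consonant, before a consonant other than r, m, n, p, b, f, v)
  nilkohem → nilkuhem   (o→u after a consonant, before a consonant other than r, m, n, p, b, f, v)
  nilkuhem → nilkuhim   (e→i after a consonant, before a nasal)
So the Ratasar cognate is 'nilkuhim'.

nilkuhim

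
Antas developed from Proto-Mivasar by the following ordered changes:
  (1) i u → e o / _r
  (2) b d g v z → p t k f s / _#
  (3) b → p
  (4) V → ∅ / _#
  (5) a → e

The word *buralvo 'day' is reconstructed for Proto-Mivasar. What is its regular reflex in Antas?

Antas: *buralvo > boralvo > poralvo > poralv > porelv  (by pre-rhotic lowering, unconditioned shift, apocope, vowel merger)

porelv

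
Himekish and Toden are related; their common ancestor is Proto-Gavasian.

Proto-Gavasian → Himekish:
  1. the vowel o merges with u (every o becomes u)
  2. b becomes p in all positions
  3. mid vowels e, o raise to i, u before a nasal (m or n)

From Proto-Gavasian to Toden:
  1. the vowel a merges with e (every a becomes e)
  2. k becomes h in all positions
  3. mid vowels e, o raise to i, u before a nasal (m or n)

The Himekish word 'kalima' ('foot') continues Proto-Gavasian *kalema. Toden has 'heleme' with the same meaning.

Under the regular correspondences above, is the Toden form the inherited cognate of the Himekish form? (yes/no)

no

Derive the expected Toden reflex of *kalema:
Toden: *kalema > keleme > heleme > helime  (by vowel merger, unconditioned shift, pre-nasal raising)
The regular Toden reflex would be 'helime', but the attested form is 'heleme'. The correspondence is irregular, so they are not cognates (the Toden form has a different source).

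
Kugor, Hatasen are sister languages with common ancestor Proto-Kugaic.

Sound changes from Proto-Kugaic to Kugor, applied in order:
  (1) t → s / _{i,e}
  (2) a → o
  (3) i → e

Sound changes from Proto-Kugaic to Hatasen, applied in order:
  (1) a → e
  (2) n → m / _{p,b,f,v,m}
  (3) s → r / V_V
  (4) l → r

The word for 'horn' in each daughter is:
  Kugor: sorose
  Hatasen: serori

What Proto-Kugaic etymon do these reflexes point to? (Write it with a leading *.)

Position 5: Kugor has s, Hatasen has r. Taking the neighbouring segments as reconstructed: Kugor s could go back to *t or *s; Hatasen r could go back to *s or *l or *r — the one source consistent with every daughter is *s.
Position 6: Kugor has e, Hatasen has i. Hatasen preserves i here (none of its changes turn any other segment into i), so the proto-segment is *i.
This points to *sarosi. Verify forward in each daughter:
Kugor: start from *sarosi.
  rule 1: no change — sarosi
  rule 2 (vowel merger): sarosi → sorosi
  rule 3 (vowel merger): sorosi → sorose
  ⇒ Kugor sorose
Hatasen: start from *sarosi.
  rule 1 (vowel merger): sarosi → serosi
  rule 2: no change — serosi
  rule 3 (rhotacism): serosi → serori
  rule 4: no change — serori
  ⇒ Hatasen serori
No other proto-form is consistent with every reflex, so the reconstruction is *sarosi.

*sarosi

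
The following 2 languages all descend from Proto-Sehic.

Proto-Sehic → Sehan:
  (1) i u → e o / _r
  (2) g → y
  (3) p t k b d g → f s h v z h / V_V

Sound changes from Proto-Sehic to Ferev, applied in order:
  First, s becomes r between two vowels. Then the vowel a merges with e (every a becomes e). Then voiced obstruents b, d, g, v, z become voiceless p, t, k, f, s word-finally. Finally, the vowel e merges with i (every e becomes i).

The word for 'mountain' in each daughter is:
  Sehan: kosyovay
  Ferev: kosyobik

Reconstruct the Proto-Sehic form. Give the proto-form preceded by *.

Position 8: Sehan has y, Ferev has k. Taking the neighbouring segments as reconstructed: Sehan y could go back to *g or *y; Ferev k could go back to *k or *g — the one source consistent with every daughter is *g.
Position 6: Sehan has v, Ferev has b. Ferev preserves b here (none of its changes turn any other segment into b), so the proto-segment is *b.
Continuing position by position gives *kosyobag; check it forward:
Sehan: *kosyobag > kosyobay > kosyovay  (by unconditioned shift, intervocalic lenition)
Ferev: *kosyobag
  kosyobag (rule 1 does not apply)
  kosyobag → kosyobeg   [vowel merger]
  kosyobeg → kosyobek   [final devoicing]
  kosyobek → kosyobik   [vowel merger]
  giving Ferev kosyobik.
Only *kosyobag yields all of Sehan kosyovay, Ferev kosyobik.

*kosyobag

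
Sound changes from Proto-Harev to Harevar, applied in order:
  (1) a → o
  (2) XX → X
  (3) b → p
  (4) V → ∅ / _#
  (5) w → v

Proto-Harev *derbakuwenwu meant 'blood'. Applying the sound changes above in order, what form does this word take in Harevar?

derpokuvenv

Harevar: start from *derbakuwenwu.
  rule 1 (vowel merger): derbakuwenwu → derbokuwenwu
  rule 2: no change — derbokuwenwu
  rule 3 (unconditioned shift): derbokuwenwu → derpokuwenwu
  rule 4 (apocope): derpokuwenwu → derpokuwenw
  rule 5 (unconditioned shift): derpokuwenw → derpokuvenv
  ⇒ Harevar derpokuvenv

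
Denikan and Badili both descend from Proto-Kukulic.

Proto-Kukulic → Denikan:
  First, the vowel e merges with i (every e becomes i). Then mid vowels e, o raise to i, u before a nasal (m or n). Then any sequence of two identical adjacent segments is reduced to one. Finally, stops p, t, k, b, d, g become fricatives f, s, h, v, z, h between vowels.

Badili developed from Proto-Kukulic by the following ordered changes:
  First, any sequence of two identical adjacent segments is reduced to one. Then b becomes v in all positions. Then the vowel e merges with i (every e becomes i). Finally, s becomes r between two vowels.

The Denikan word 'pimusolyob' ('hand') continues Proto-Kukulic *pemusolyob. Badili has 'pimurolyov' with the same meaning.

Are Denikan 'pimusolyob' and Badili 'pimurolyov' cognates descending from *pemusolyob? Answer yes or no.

Derive the expected Badili reflex of *pemusolyob:
Badili: start from *pemusolyob.
  rule 1: no change — pemusolyob
  rule 2 (unconditioned shift): pemusolyob → pemusolyov
  rule 3 (vowel merger): pemusolyov → pimusolyov
  rule 4 (rhotacism): pimusolyov → pimurolyov
  ⇒ Badili pimurolyov
Badili 'pimurolyov' matches the regular reflex exactly, so the pair is cognate.

yes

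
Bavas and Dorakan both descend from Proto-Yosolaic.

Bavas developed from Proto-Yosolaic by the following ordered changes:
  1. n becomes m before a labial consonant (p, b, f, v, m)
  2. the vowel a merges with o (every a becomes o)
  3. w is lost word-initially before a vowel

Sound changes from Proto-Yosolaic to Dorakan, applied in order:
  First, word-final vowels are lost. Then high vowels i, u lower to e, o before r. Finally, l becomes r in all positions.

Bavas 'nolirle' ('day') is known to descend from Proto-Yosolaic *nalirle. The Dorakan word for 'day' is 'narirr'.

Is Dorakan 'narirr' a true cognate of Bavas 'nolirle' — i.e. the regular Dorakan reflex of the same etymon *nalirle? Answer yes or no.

no

Derive the expected Dorakan reflex of *nalirle:
Dorakan: *nalirle > nalirl > nalerl > narerr  (by apocope, pre-rhotic lowering, unconditioned shift)
The regular Dorakan reflex would be 'narerr', but the attested form is 'narirr'. The correspondence is irregular, so they are not cognates (the Dorakan form has a different source).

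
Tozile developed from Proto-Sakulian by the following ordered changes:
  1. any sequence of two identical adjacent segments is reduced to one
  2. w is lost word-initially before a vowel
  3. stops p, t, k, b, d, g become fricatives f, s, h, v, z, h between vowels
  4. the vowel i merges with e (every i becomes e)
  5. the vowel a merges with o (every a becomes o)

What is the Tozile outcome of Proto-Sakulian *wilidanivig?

elezoneveg

Tozile: *wilidanivig > ilidanivig > ilizanivig > elezaneveg > elezoneveg  (by glide loss, intervocalic lenition, vowel merger, vowel merger)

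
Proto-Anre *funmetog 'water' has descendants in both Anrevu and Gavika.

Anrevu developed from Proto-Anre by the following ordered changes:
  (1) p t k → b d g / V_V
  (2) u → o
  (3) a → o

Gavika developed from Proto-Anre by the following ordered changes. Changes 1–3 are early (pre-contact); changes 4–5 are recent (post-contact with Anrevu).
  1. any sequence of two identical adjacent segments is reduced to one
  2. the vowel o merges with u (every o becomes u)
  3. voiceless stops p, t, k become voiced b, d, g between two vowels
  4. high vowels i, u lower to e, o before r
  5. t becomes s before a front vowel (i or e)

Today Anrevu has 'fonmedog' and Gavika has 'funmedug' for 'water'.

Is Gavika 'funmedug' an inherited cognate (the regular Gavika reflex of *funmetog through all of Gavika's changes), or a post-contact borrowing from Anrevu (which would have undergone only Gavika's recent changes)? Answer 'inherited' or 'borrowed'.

inherited

If inherited, *funmetog would pass through all of Gavika's changes:
Gavika: *funmetog
  funmetog (rule 1 does not apply)
  funmetog → funmetug   [vowel merger]
  funmetug → funmedug   [intervocalic voicing]
  funmedug (rule 4 does not apply)
  funmedug (rule 5 does not apply)
  giving Gavika funmedug.
If borrowed from Anrevu 'fonmedog' after the early changes, it would undergo only the recent ones:
  rule 4 (pre-rhotic lowering): no change (fonmedog)
  rule 5 (palatalisation): no change (fonmedog)
  ⇒ as a loan: fonmedog
Gavika 'funmedug' matches the inherited outcome exactly, so it is an inherited cognate, not a loan.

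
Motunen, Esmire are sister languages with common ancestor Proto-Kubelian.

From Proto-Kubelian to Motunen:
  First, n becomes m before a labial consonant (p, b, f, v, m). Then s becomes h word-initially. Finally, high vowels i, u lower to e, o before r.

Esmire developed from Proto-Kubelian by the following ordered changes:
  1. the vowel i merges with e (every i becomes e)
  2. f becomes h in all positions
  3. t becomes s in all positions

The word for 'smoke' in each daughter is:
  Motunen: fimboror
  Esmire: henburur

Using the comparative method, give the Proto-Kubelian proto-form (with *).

*finburur

Position 7: Motunen has o, Esmire has u. Esmire preserves u here (none of its changes turn any other segment into u), so the proto-segment is *u.
Position 2: Motunen has i, Esmire has e. Motunen preserves i here (none of its changes turn any other segment into i), so the proto-segment is *i.
Position 1: Motunen has f, Esmire has h. Motunen preserves f here (none of its changes turn any other segment into f), so the proto-segment is *f.
This points to *finburur. Verify forward in each daughter:
Motunen: start from *finburur.
  rule 1 (nasal place assimilation): finburur → fimburur
  rule 2: no change — fimburur
  rule 3 (pre-rhotic lowering): fimburur → fimboror
  ⇒ Motunen fimboror
Esmire: *finburur
  finburur → fenburur   [vowel merger]
  fenburur → henburur   [unconditioned shift]
  henburur (rule 3 does not apply)
  giving Esmire henburur.
No other proto-form is consistent with every reflex, so the reconstruction is *finburur.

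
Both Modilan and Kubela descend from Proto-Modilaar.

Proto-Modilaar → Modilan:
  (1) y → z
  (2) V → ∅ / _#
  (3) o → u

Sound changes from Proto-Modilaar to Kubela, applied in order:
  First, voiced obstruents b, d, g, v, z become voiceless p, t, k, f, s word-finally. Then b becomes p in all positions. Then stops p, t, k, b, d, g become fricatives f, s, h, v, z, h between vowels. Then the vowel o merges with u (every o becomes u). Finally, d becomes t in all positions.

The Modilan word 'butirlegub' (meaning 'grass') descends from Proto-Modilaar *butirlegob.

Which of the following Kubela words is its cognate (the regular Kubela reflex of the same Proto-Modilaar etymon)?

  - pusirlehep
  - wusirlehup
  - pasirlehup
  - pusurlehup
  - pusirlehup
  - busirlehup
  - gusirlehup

Kubela: *butirlegob
  butirlegob → butirlegop   [final devoicing]
  butirlegop → putirlegop   [unconditioned shift]
  putirlegop → pusirlehop   [intervocalic lenition]
  pusirlehop → pusirlehup   [vowel merger]
  pusirlehup (rule 5 does not apply)
  giving Kubela pusirlehup.
Only 'pusirlehup' matches the regular Kubela development of *butirlegob.

pusirlehup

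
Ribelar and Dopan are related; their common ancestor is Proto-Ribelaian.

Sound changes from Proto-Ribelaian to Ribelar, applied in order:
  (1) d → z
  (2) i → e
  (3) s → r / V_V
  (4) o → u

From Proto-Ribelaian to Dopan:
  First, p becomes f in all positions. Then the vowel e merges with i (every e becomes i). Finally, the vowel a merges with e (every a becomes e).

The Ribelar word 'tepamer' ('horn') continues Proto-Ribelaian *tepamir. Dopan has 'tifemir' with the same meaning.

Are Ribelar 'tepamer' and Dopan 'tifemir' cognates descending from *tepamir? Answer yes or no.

Derive the expected Dopan reflex of *tepamir:
Dopan: *tepamir > tefamir > tifamir > tifemir  (by unconditioned shift, vowel merger, vowel merger)
Dopan 'tifemir' matches the regular reflex exactly, so the pair is cognate.

yes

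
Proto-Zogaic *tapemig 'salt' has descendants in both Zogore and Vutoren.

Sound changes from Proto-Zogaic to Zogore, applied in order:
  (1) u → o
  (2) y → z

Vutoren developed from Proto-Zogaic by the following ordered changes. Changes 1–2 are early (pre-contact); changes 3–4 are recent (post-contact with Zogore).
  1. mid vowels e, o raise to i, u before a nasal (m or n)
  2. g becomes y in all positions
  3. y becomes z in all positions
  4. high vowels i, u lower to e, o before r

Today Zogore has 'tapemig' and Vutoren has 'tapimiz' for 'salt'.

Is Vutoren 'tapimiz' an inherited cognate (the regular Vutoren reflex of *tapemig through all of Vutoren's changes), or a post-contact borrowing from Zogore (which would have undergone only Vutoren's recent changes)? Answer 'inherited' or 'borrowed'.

inherited

If inherited, *tapemig would pass through all of Vutoren's changes:
Vutoren: *tapemig > tapimig > tapimiy > tapimiz  (by pre-nasal raising, unconditioned shift, unconditioned shift)
If borrowed from Zogore 'tapemig' after the early changes, it would undergo only the recent ones:
  rule 3 (unconditioned shift): no change (tapemig)
  rule 4 (pre-rhotic lowering): no change (tapemig)
  ⇒ as a loan: tapemig
Vutoren 'tapimiz' matches the inherited outcome exactly, so it is an inherited cognate, not a loan.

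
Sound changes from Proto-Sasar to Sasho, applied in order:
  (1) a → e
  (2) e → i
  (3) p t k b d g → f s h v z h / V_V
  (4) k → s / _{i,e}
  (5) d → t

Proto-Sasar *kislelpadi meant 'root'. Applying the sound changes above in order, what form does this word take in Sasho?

Sasho: *kislelpadi
  kislelpadi → kislelpedi   [vowel merger]
  kislelpedi → kislilpidi   [vowel merger]
  kislilpidi → kislilpizi   [intervocalic lenition]
  kislilpizi → sislilpizi   [palatalisation]
  sislilpizi (rule 5 does not apply)
  giving Sasho sislilpizi.

sislilpizi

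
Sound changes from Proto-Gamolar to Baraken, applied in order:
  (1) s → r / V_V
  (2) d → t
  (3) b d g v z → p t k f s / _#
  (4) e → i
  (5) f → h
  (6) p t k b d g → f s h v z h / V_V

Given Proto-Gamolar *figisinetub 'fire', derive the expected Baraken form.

Baraken: *figisinetub
  figisinetub → figirinetub   [rhotacism]
  figirinetub (rule 2 does not apply)
  figirinetub → figirinetup   [final devoicing]
  figirinetup → figirinitup   [vowel merger]
  figirinitup → higirinitup   [unconditioned shift]
  higirinitup → hihirinisup   [intervocalic lenition]
  giving Baraken hihirinisup.

hihirinisup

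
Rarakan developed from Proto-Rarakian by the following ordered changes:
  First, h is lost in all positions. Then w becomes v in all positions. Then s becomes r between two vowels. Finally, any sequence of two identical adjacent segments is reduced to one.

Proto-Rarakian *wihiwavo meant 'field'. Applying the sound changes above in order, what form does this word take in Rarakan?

Rarakan: *wihiwavo
  wihiwavo → wiiwavo   [h-loss]
  wiiwavo → viivavo   [unconditioned shift]
  viivavo (rule 3 does not apply)
  viivavo → vivavo   [degemination]
  giving Rarakan vivavo.

vivavo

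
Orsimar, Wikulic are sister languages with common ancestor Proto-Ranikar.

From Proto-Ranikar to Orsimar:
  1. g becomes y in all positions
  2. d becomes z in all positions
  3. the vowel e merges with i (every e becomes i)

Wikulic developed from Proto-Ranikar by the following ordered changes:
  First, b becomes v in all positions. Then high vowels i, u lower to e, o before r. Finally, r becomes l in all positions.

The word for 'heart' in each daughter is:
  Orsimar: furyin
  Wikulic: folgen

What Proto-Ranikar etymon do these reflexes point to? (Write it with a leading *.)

Position 5: Orsimar has i, Wikulic has e. Taking the neighbouring segments as reconstructed: Orsimar i could go back to *e or *i; Wikulic e can only go back to *e — the one source consistent with every daughter is *e.
Position 3: Orsimar has r, Wikulic has l. Orsimar preserves r here (none of its changes turn any other segment into r), so the proto-segment is *r.
Continuing position by position gives *furgen; check it forward:
Orsimar: *furgen > furyen > furyin  (by unconditioned shift, vowel merger)
Wikulic: *furgen > forgen > folgen  (by pre-rhotic lowering, unconditioned shift)
No other proto-form is consistent with every reflex, so the reconstruction is *furgen.

*furgen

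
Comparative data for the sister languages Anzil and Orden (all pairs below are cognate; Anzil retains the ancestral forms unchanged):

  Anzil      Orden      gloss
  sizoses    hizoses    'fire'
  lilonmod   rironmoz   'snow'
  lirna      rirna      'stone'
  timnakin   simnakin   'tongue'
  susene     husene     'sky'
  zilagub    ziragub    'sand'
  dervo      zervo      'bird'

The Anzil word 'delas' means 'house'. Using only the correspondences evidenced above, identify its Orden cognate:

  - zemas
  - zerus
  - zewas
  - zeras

dervo ~ zervo — Anzil d corresponds to Orden z word-initially before a front vowel.
zilagub ~ ziragub — Anzil l corresponds to Orden r between vowels (before a back vowel).
Applying these to Anzil 'delas':
  delas → zelas   (d→z word-initially before a front vowel)
  zelas → zeras   (l→r between vowels (before a back vowel))
So the Orden cognate is 'zeras'.

zeras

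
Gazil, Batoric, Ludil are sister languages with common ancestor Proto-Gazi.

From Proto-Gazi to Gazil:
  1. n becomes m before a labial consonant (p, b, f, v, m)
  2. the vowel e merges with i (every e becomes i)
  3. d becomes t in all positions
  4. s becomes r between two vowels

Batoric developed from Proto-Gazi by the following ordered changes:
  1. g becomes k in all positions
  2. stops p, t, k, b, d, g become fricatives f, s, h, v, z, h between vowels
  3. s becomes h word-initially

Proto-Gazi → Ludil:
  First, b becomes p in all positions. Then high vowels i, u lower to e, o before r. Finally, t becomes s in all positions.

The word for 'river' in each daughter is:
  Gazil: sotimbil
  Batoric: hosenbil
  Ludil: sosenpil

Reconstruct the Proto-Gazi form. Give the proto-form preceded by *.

Position 4: Gazil has i, Batoric has e, Ludil has e. Batoric preserves e here (none of its changes turn any other segment into e), so the proto-segment is *e.
Position 5: Gazil has m, Batoric has n, Ludil has n. Batoric preserves n here (none of its changes turn any other segment into n), so the proto-segment is *n.
Position 6: Gazil has b, Batoric has b, Ludil has p. Gazil preserves b here (none of its changes turn any other segment into b), so the proto-segment is *b.
Continuing position by position gives *sotenbil; check it forward:
Gazil: *sotenbil > sotembil > sotimbil  (by nasal place assimilation, vowel merger)
Batoric: *sotenbil > sosenbil > hosenbil  (by intervocalic lenition, debuccalisation)
Ludil: *sotenbil
  sotenbil → sotenpil   [unconditioned shift]
  sotenpil (rule 2 does not apply)
  sotenpil → sosenpil   [unconditioned shift]
  giving Ludil sosenpil.
*sotenbil is the unique common source.

*sotenbil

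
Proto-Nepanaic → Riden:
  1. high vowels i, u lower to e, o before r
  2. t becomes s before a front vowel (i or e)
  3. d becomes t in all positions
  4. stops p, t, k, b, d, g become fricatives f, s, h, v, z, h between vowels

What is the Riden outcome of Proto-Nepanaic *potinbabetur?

posinbavesor

Riden: start from *potinbabetur.
  rule 1 (pre-rhotic lowering): potinbabetur → potinbabetor
  rule 2 (palatalisation): potinbabetor → posinbabetor
  rule 3: no change — posinbabetor
  rule 4 (intervocalic lenition): posinbabetor → posinbavesor
  ⇒ Riden posinbavesor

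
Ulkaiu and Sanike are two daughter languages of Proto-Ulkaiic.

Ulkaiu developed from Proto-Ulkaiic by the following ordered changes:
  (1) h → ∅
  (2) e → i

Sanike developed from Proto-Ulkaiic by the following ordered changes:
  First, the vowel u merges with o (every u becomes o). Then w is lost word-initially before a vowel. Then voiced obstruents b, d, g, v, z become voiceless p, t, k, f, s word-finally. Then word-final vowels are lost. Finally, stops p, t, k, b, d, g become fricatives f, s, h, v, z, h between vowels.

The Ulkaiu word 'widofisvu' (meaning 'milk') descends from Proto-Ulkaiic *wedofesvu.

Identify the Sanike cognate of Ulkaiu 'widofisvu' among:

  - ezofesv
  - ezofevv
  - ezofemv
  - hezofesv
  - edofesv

Sanike: *wedofesvu > wedofesvo > edofesvo > edofesv > ezofesv  (by vowel merger, glide loss, apocope, intervocalic lenition)
Only 'ezofesv' matches the regular Sanike development of *wedofesvu.

ezofesv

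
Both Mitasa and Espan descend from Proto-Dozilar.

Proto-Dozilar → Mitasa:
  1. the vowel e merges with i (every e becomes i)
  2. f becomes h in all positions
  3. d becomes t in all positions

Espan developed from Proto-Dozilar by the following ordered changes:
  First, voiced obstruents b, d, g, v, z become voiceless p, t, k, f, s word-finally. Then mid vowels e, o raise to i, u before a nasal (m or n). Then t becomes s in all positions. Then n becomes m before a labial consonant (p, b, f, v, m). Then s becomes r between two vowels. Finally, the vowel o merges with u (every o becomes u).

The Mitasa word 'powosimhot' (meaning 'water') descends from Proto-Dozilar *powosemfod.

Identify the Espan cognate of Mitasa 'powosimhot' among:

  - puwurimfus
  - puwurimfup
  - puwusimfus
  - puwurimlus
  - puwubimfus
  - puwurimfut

puwurimfus

Espan: start from *powosemfod.
  rule 1 (final devoicing): powosemfod → powosemfot
  rule 2 (pre-nasal raising): powosemfot → powosimfot
  rule 3 (unconditioned shift): powosimfot → powosimfos
  rule 4: no change — powosimfos
  rule 5 (rhotacism): powosimfos → poworimfos
  rule 6 (vowel merger): poworimfos → puwurimfus
  ⇒ Espan puwurimfus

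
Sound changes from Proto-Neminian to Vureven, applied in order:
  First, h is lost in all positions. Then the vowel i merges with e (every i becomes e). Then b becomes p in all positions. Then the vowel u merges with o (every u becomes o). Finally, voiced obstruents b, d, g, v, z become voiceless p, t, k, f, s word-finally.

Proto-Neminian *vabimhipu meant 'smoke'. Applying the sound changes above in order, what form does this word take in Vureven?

Vureven: *vabimhipu > vabimipu > vabemepu > vapemepu > vapemepo  (by h-loss, vowel merger, unconditioned shift, vowel merger)

vapemepo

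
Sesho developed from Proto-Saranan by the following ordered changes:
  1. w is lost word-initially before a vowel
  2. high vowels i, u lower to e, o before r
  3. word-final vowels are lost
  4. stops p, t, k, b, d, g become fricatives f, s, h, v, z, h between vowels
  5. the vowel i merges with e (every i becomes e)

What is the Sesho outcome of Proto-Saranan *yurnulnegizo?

Sesho: start from *yurnulnegizo.
  rule 1: no change — yurnulnegizo
  rule 2 (pre-rhotic lowering): yurnulnegizo → yornulnegizo
  rule 3 (apocope): yornulnegizo → yornulnegiz
  rule 4 (intervocalic lenition): yornulnegiz → yornulnehiz
  rule 5 (vowel merger): yornulnehiz → yornulnehez
  ⇒ Sesho yornulnehez

yornulnehez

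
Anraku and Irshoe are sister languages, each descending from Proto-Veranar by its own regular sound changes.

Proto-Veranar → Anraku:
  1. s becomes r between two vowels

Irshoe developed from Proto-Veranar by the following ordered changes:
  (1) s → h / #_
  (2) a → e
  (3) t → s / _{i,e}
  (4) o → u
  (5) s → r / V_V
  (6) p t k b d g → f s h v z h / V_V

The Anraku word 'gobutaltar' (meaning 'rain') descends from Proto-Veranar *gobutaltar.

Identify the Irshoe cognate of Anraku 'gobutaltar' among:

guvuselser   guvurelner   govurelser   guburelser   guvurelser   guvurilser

guvurelser

Irshoe: *gobutaltar
  gobutaltar (rule 1 does not apply)
  gobutaltar → gobutelter   [vowel merger]
  gobutelter → gobuselser   [palatalisation]
  gobuselser → gubuselser   [vowel merger]
  gubuselser → guburelser   [rhotacism]
  guburelser → guvurelser   [intervocalic lenition]
  giving Irshoe guvurelser.
Among the options, 'guvurelser' alone shows every Irshoe change applied in order.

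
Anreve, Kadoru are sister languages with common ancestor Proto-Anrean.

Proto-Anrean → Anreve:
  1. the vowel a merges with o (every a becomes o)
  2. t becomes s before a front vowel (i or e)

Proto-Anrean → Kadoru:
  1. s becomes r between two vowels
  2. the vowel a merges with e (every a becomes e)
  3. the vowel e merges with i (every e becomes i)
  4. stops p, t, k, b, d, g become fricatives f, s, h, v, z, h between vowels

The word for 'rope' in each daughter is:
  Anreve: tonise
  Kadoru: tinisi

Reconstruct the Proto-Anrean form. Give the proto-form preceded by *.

*tanite

Position 2: Anreve has o, Kadoru has i. Taking the neighbouring segments as reconstructed: Anreve o could go back to *a or *o; Kadoru i could go back to *a or *e or *i — the one source consistent with every daughter is *a.
Position 5: Anreve has s, Kadoru has s. Taking the neighbouring segments as reconstructed: Anreve s could go back to *t or *s; Kadoru s can only go back to *t — the one source consistent with every daughter is *t.
Verify the candidate proto-form against each daughter:
Anreve: *tanite > tonite > tonise  (by vowel merger, palatalisation)
Kadoru: *tanite
  tanite (rule 1 does not apply)
  tanite → tenite   [vowel merger]
  tenite → tiniti   [vowel merger]
  tiniti → tinisi   [intervocalic lenition]
  giving Kadoru tinisi.
*tanite is the unique common source.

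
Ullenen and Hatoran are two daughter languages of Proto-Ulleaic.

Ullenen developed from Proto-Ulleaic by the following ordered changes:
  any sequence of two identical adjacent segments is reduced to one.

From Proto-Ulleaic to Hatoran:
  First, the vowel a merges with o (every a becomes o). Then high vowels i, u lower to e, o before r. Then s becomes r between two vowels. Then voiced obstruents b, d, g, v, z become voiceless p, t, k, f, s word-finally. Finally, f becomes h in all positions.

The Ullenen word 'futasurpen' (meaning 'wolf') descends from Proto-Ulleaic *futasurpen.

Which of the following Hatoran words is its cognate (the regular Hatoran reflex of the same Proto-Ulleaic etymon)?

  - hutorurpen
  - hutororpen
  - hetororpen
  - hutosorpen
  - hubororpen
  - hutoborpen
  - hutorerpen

Hatoran: *futasurpen
  futasurpen → futosurpen   [vowel merger]
  futosurpen → futosorpen   [pre-rhotic lowering]
  futosorpen → futororpen   [rhotacism]
  futororpen (rule 4 does not apply)
  futororpen → hutororpen   [unconditioned shift]
  giving Hatoran hutororpen.
Among the options, 'hutororpen' alone shows every Hatoran change applied in order.

hutororpen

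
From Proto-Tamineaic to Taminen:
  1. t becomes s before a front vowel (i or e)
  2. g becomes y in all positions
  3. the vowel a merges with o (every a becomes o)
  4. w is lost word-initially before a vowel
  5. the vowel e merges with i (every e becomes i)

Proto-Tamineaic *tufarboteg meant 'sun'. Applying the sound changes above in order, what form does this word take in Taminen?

Taminen: start from *tufarboteg.
  rule 1 (palatalisation): tufarboteg → tufarboseg
  rule 2 (unconditioned shift): tufarboseg → tufarbosey
  rule 3 (vowel merger): tufarbosey → tuforbosey
  rule 4: no change — tuforbosey
  rule 5 (vowel merger): tuforbosey → tuforbosiy
  ⇒ Taminen tuforbosiy

tuforbosiy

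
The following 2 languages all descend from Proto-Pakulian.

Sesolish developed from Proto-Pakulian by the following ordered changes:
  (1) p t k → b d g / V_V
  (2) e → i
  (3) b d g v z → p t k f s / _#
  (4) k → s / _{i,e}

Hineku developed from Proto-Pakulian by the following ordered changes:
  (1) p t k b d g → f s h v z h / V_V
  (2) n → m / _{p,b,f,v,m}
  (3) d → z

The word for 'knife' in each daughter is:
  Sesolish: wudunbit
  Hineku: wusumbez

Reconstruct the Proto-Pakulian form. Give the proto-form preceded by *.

*wutunbed

Position 7: Sesolish has i, Hineku has e. Hineku preserves e here (none of its changes turn any other segment into e), so the proto-segment is *e.
Position 3: Sesolish has d, Hineku has s. Taking the neighbouring segments as reconstructed: Sesolish d could go back to *t or *d; Hineku s could go back to *t or *s — the one source consistent with every daughter is *t.
Verify the candidate proto-form against each daughter:
Sesolish: *wutunbed
  wutunbed → wudunbed   [intervocalic voicing]
  wudunbed → wudunbid   [vowel merger]
  wudunbid → wudunbit   [final devoicing]
  wudunbit (rule 4 does not apply)
  giving Sesolish wudunbit.
Hineku: *wutunbed
  wutunbed → wusunbed   [intervocalic lenition]
  wusunbed → wusumbed   [nasal place assimilation]
  wusumbed → wusumbez   [unconditioned shift]
  giving Hineku wusumbez.
No other proto-form is consistent with every reflex, so the reconstruction is *wutunbed.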